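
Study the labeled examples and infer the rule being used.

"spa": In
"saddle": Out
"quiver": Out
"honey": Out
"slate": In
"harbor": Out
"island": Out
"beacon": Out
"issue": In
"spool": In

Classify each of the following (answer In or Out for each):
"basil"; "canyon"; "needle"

In, Out, Out

'In' ⟺ odd length AND contains 's'.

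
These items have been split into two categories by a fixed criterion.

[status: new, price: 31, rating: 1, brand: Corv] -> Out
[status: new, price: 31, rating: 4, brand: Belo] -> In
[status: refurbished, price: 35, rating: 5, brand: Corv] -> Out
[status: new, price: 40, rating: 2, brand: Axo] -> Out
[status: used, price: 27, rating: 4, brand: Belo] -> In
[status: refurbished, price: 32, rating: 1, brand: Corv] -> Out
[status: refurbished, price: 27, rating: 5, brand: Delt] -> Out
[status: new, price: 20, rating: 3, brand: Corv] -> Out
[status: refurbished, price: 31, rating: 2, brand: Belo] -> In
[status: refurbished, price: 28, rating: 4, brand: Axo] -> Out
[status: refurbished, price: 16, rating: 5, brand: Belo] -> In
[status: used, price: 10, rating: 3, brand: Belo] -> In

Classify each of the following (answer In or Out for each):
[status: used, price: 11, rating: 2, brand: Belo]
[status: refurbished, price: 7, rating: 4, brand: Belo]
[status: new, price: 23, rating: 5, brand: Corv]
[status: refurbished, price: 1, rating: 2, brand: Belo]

The distinguishing property — brand is Belo — holds for all the 'In' cases and none of the 'Out' cases.
[status: used, price: 11, rating: 2, brand: Belo] → brand is Belo → In.
[status: refurbished, price: 7, rating: 4, brand: Belo] → brand is Belo → In.
[status: new, price: 23, rating: 5, brand: Corv] → brand is Corv → Out.
[status: refurbished, price: 1, rating: 2, brand: Belo] → brand is Belo → In.

In, In, Out, In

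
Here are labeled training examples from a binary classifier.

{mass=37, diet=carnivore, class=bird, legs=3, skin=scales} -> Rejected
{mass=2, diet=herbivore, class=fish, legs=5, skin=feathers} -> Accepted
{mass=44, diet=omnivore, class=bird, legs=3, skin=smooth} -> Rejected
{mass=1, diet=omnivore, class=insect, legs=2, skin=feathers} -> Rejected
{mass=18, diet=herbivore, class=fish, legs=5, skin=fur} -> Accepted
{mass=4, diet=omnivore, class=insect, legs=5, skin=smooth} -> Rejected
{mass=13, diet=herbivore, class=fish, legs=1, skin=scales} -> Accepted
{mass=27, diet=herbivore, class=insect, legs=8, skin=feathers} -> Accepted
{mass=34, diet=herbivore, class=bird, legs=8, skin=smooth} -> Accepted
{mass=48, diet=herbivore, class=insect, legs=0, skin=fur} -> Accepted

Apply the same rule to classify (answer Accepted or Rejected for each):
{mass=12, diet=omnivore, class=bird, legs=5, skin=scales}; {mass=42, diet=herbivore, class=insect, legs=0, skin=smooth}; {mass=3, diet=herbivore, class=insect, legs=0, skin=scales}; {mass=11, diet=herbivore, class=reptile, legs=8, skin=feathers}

The distinguishing property — diet is herbivore — holds for all the 'Accepted' cases and none of the 'Rejected' cases.
Rejected: {mass=12, diet=omnivore, class=bird, legs=5, skin=scales}, since diet is omnivore.
Accepted: {mass=42, diet=herbivore, class=insect, legs=0, skin=smooth}, since diet is herbivore.
Accepted: {mass=3, diet=herbivore, class=insect, legs=0, skin=scales}, since diet is herbivore.
Accepted: {mass=11, diet=herbivore, class=reptile, legs=8, skin=feathers}, since diet is herbivore.

Rejected, Accepted, Accepted, Accepted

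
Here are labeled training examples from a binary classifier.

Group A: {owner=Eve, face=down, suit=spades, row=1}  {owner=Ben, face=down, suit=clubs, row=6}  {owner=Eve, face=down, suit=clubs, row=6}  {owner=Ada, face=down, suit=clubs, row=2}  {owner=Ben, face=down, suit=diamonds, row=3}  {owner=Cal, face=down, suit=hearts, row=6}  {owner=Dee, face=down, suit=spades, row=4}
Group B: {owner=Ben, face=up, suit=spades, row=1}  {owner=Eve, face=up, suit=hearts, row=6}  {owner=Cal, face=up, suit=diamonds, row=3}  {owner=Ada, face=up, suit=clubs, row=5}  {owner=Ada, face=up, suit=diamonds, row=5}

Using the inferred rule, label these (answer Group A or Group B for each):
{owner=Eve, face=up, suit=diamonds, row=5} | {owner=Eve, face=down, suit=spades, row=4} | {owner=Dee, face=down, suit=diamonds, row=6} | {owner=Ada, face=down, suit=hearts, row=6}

The rule appears to be: face is down.
Group B: {owner=Eve, face=up, suit=diamonds, row=5}, since face is up.
Group A: {owner=Eve, face=down, suit=spades, row=4}, since face is down.
Group A: {owner=Dee, face=down, suit=diamonds, row=6}, since face is down.
Group A: {owner=Ada, face=down, suit=hearts, row=6}, since face is down.

Group B, Group A, Group A, Group A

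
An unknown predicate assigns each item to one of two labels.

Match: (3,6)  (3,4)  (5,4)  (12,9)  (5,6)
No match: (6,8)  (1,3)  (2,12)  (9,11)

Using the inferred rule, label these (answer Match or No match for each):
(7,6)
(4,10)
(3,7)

A rule that fits every label: sum is odd — true of each 'Match' example, false of each 'No match' one.
Match: (7,6), since 7+6 = 13. No match: (4,10), since 4+10 = 14. No match: (3,7), since 3+7 = 10.

Match, No match, No match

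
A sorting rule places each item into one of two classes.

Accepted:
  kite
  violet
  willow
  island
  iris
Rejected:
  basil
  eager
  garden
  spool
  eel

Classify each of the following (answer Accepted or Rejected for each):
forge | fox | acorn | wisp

Rejected, Rejected, Rejected, Accepted

'Accepted' ⟺ even length AND contains 'i'.
Rejected: forge, since length 5, no 'i'.
Rejected: fox, since length 3, no 'i'.
Rejected: acorn, since length 5, no 'i'.
Accepted: wisp, since length 4, has 'i'.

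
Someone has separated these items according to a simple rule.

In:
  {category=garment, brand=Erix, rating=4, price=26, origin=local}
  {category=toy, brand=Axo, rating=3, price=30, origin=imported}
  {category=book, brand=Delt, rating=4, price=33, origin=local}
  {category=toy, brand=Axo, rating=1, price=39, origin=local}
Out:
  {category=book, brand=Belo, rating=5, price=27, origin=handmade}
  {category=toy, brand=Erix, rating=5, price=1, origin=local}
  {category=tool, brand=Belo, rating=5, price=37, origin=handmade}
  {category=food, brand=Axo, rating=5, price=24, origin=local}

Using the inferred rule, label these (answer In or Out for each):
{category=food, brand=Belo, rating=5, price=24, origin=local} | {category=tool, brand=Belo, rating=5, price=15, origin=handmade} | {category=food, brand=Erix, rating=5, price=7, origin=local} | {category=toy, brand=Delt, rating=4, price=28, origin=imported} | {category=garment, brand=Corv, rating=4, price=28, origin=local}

Out, Out, Out, In, In

The rule appears to be: rating ≤ 4.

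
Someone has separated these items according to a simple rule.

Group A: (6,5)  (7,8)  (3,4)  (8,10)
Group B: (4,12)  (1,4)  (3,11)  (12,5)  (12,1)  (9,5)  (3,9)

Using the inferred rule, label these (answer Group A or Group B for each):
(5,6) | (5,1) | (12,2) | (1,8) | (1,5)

Group A, Group B, Group B, Group B, Group B

A rule that fits every label: |first − second| ≤ 2 — true of each 'Group A' example, false of each 'Group B' one.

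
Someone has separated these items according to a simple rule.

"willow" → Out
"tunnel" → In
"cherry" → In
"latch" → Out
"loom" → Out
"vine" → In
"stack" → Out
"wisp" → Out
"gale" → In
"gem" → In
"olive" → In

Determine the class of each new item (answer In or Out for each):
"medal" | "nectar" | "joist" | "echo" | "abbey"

In, In, Out, In, In

A rule that fits every label: contains 'e' — true of each 'In' example, false of each 'Out' one.
In: "medal", since has 'e'. In: "nectar", since has 'e'. Out: "joist", since no 'e'. In: "echo", since has 'e'. In: "abbey", since has 'e'.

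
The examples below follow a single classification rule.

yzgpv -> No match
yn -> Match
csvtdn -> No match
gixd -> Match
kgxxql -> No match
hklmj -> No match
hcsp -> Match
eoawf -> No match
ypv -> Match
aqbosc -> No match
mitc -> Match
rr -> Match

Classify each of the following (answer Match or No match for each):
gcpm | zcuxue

The pattern is that an item is 'Match' exactly when: length ≤ 4.
gcpm: Match (length 4).
zcuxue: No match (length 6).

Match, No match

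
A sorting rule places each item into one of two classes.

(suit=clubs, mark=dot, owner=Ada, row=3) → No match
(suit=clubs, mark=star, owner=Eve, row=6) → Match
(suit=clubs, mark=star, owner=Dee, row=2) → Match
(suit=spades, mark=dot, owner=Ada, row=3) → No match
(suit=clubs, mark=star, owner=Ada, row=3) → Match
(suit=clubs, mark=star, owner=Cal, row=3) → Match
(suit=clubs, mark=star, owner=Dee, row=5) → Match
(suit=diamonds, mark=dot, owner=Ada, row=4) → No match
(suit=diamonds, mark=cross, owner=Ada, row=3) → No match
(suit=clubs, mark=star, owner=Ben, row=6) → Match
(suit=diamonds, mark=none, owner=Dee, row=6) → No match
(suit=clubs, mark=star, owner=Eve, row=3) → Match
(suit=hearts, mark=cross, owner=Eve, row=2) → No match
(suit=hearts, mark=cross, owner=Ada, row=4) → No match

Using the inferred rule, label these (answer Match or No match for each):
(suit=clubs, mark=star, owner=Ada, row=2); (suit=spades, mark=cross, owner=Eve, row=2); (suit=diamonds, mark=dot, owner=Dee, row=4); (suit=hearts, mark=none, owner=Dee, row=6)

The classifier is using: mark is star.

Match, No match, No match, No match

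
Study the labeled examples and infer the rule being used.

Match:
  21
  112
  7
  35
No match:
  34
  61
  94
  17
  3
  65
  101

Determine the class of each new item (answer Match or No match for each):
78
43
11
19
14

No match, No match, No match, No match, Match

'Match' ⟺ multiple of 7.
78: 78 = 7·11 + 1 — doesn't match, so No match.
43: 43 = 7·6 + 1 — doesn't match, so No match.
11: 11 = 7·1 + 4 — doesn't match, so No match.
19: 19 = 7·2 + 5 — doesn't match, so No match.
14: 14 = 7·2 — qualifies, so Match.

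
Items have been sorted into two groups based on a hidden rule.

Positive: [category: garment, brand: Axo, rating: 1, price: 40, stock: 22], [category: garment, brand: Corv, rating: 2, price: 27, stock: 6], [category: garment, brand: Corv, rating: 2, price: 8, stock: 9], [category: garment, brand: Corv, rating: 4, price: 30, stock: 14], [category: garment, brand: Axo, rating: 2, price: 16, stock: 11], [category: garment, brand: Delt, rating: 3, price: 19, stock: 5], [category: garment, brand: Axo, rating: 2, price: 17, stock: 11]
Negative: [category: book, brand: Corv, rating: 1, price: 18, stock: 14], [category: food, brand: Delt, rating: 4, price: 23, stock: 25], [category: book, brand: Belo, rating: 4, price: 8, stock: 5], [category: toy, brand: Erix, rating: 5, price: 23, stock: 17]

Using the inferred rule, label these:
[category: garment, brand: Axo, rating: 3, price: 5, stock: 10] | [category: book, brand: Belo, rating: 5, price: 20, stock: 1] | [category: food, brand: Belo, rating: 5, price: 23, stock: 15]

Positive, Negative, Negative

The simplest hypothesis consistent with all the labels is: category is garment.
[category: garment, brand: Axo, rating: 3, price: 5, stock: 10]: category is garment — has this property, so Positive. [category: book, brand: Belo, rating: 5, price: 20, stock: 1]: category is book — fails the rule, so Negative. [category: food, brand: Belo, rating: 5, price: 23, stock: 15]: category is food — fails the rule, so Negative.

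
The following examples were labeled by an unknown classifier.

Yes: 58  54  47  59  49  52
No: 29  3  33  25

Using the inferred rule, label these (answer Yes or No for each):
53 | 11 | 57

Yes, No, Yes

The simplest hypothesis consistent with all the labels is: at least 47.
53: 53 ≥ 47 — fits, so Yes. 11: 11 < 47 — does not fit, so No. 57: 57 ≥ 47 — fits, so Yes.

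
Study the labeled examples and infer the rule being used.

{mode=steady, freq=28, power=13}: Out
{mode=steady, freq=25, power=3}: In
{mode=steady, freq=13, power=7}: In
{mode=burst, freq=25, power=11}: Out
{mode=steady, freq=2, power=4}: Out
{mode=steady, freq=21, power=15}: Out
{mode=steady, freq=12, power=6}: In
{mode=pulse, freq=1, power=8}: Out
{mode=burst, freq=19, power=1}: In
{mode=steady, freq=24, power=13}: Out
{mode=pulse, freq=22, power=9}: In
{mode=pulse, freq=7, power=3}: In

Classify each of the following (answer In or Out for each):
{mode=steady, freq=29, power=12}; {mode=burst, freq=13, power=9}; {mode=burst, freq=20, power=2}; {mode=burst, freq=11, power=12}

The common property of the 'In' items is: power ≤ 9 AND freq ≥ 7. No 'Out' item has it.
{mode=steady, freq=29, power=12} → power = 12, freq = 29 → Out. {mode=burst, freq=13, power=9} → power = 9, freq = 13 → In. {mode=burst, freq=20, power=2} → power = 2, freq = 20 → In. {mode=burst, freq=11, power=12} → power = 12, freq = 11 → Out.

Out, In, In, Out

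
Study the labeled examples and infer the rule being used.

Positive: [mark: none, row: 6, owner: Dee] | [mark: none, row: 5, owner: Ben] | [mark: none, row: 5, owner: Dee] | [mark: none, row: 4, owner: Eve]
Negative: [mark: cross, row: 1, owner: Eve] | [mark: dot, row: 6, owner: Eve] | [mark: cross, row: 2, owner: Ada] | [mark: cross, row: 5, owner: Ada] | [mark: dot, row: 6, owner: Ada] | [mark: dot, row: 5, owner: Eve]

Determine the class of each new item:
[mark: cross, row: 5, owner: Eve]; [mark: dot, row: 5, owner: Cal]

All 'Positive' examples share one property — mark is none — and every 'Negative' example lacks it.
[mark: cross, row: 5, owner: Eve] — mark is cross, hence Negative.
[mark: dot, row: 5, owner: Cal] — mark is dot, hence Negative.

Negative, Negative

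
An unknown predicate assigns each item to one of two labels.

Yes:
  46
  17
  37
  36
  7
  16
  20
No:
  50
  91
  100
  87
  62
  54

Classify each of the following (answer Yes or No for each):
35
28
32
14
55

Yes, Yes, Yes, Yes, No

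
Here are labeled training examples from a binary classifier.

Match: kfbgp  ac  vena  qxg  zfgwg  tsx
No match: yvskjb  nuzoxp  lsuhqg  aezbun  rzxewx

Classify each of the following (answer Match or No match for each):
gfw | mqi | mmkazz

Match, Match, No match

The pattern is that an item is 'Match' exactly when: length ≤ 5.
gfw: length 3, qualifies → Match.
mqi: length 3, qualifies → Match.
mmkazz: length 6, does not pass → No match.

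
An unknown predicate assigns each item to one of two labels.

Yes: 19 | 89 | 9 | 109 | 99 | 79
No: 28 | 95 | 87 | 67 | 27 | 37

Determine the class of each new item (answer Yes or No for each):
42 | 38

No, No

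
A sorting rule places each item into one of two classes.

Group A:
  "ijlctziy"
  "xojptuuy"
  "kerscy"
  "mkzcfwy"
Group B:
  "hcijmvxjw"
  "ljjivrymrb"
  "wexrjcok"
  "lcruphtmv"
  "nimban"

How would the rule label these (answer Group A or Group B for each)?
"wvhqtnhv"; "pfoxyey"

Group B, Group A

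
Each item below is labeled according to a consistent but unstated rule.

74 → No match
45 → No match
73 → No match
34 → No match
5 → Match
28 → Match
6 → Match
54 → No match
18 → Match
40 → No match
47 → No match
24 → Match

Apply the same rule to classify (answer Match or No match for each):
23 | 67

The rule appears to be: at most 28.
23: Match (23 ≤ 28). 67: No match (67 > 28).

Match, No match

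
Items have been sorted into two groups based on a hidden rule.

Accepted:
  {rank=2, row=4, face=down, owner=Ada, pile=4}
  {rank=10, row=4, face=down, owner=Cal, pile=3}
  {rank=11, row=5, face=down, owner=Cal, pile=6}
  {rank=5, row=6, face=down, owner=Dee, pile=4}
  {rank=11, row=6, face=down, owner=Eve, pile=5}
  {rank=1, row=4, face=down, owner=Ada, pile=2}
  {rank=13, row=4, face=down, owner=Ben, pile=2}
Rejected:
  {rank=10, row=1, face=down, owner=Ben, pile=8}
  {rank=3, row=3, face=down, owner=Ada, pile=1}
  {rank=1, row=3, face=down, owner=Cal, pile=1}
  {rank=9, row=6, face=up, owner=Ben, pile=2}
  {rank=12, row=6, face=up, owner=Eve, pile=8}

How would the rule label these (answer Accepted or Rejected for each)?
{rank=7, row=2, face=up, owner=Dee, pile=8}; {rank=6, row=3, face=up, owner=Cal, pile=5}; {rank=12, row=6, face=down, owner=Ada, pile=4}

Rejected, Rejected, Accepted

A rule that fits every label: face is down AND row ≥ 4 — true of each 'Accepted' example, false of each 'Rejected' one.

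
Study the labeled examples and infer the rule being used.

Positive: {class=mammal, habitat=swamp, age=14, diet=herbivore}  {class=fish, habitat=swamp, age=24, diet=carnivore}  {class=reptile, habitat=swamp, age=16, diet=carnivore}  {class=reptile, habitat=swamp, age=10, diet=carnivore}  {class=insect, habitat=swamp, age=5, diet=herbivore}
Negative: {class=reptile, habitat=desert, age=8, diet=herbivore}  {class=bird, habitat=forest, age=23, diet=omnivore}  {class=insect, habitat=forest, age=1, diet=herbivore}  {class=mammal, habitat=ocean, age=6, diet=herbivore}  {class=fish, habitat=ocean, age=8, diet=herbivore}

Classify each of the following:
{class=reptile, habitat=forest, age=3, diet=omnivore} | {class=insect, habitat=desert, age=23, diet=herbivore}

Every 'Positive' example satisfies: habitat is swamp. None of the 'Negative' examples do.

Negative, Negative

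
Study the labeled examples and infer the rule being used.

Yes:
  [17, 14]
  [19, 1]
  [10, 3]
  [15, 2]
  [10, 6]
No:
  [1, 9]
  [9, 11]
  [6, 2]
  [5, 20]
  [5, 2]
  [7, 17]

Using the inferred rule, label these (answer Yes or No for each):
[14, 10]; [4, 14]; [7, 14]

The rule appears to be: first ≥ 10.
[14, 10]: Yes (first 14). [4, 14]: No (first 4). [7, 14]: No (first 7).

Yes, No, No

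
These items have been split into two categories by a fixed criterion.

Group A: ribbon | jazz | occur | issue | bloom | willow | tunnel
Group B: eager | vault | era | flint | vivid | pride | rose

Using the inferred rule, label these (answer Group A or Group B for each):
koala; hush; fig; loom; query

Group B, Group B, Group B, Group A, Group B

The pattern is that an item is 'Group A' exactly when: has a double letter.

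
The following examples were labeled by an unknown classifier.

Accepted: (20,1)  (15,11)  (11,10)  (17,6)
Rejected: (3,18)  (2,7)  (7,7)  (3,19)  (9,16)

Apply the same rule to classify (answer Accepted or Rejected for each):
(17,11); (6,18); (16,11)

One predicate separates the groups cleanly: first > second.
(17,11): Accepted (17 > 11).
(6,18): Rejected (6 < 18).
(16,11): Accepted (16 > 11).

Accepted, Rejected, Accepted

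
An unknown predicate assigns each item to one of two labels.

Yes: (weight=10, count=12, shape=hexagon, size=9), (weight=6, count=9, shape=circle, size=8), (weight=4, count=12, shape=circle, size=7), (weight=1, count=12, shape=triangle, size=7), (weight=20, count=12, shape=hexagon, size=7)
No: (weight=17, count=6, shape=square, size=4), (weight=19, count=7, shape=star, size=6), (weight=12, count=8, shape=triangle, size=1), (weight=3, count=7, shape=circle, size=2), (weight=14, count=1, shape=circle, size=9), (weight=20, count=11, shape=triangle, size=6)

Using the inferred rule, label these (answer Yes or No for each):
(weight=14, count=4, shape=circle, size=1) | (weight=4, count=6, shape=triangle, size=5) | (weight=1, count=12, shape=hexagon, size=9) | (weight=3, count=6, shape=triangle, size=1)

'Yes' ⟺ count ≥ 6 AND size ≥ 7.
(weight=14, count=4, shape=circle, size=1): No (count = 4, size = 1).
(weight=4, count=6, shape=triangle, size=5): No (count = 6, size = 5).
(weight=1, count=12, shape=hexagon, size=9): Yes (count = 12, size = 9).
(weight=3, count=6, shape=triangle, size=1): No (count = 6, size = 1).

No, No, Yes, No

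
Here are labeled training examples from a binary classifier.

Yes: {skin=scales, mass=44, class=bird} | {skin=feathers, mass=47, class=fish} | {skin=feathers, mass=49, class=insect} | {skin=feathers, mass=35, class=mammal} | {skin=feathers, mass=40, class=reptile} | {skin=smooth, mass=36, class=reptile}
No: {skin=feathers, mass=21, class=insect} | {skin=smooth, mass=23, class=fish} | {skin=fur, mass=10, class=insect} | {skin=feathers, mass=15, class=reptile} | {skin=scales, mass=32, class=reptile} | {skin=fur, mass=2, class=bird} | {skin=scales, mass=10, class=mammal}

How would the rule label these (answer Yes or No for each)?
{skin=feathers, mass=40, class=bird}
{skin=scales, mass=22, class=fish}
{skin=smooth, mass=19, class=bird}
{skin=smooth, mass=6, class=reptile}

A rule that fits every label: mass ≥ 35 — true of each 'Yes' example, false of each 'No' one.
Yes: {skin=feathers, mass=40, class=bird}, since mass = 40. No: {skin=scales, mass=22, class=fish}, since mass = 22. No: {skin=smooth, mass=19, class=bird}, since mass = 19. No: {skin=smooth, mass=6, class=reptile}, since mass = 6.

Yes, No, No, No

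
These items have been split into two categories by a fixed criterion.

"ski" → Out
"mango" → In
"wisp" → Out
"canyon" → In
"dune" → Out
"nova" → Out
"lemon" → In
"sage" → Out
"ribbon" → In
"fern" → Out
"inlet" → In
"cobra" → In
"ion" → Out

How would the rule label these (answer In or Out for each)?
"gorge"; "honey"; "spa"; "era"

In, In, Out, Out

Rule: length ≥ 5. This holds for each 'In' example and fails for each 'Out' one.
"gorge": length 5 — fits, so In. "honey": length 5 — fits, so In. "spa": length 3 — doesn't match, so Out. "era": length 3 — doesn't match, so Out.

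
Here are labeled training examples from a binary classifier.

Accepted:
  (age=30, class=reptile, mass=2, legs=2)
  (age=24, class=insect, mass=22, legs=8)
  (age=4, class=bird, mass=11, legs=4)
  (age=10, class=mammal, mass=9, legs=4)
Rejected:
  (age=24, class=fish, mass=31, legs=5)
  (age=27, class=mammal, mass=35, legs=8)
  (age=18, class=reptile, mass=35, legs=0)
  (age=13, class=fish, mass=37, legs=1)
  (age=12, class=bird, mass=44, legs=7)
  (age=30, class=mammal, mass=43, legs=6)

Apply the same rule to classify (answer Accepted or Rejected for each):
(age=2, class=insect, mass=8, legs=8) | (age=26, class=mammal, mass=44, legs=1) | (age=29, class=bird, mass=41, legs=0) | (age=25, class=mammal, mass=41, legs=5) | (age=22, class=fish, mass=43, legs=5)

Accepted, Rejected, Rejected, Rejected, Rejected

One predicate separates the groups cleanly: mass ≤ 22.
(age=2, class=insect, mass=8, legs=8) → mass = 8 → Accepted. (age=26, class=mammal, mass=44, legs=1) → mass = 44 → Rejected. (age=29, class=bird, mass=41, legs=0) → mass = 41 → Rejected. (age=25, class=mammal, mass=41, legs=5) → mass = 41 → Rejected. (age=22, class=fish, mass=43, legs=5) → mass = 43 → Rejected.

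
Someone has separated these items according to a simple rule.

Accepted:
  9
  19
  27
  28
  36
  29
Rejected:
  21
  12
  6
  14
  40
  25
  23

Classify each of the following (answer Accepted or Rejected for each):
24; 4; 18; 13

Rejected, Rejected, Accepted, Rejected

The common property of the 'Accepted' items is: digit sum ≥ 8. No 'Rejected' item has it.
24 — digit sum 2+4 = 6, hence Rejected. 4 — digit sum 4, hence Rejected. 18 — digit sum 1+8 = 9, hence Accepted. 13 — digit sum 1+3 = 4, hence Rejected.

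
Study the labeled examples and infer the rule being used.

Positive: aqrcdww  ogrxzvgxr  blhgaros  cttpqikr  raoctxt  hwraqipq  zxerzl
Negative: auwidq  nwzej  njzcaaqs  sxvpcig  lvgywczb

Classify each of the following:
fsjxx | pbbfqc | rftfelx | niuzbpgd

'Positive' ⟺ contains 'r'.

Negative, Negative, Positive, Negative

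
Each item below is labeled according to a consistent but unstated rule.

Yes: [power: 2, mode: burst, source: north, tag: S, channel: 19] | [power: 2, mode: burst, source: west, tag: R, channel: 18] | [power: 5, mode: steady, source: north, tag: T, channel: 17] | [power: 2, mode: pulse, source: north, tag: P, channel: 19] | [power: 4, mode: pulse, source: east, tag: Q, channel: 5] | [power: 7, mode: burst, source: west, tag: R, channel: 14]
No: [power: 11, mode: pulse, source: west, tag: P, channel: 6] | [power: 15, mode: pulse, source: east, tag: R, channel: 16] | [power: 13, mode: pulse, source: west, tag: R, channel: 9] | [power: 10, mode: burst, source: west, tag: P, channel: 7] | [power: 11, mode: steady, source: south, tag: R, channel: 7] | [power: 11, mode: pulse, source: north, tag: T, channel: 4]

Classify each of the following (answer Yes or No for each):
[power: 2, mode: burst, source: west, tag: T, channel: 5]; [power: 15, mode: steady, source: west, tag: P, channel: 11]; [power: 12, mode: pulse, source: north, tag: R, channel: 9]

The simplest hypothesis consistent with all the labels is: power ≤ 7.
[power: 2, mode: burst, source: west, tag: T, channel: 5]: power = 2, fits → Yes. [power: 15, mode: steady, source: west, tag: P, channel: 11]: power = 15, fails the rule → No. [power: 12, mode: pulse, source: north, tag: R, channel: 9]: power = 12, fails the rule → No.

Yes, No, No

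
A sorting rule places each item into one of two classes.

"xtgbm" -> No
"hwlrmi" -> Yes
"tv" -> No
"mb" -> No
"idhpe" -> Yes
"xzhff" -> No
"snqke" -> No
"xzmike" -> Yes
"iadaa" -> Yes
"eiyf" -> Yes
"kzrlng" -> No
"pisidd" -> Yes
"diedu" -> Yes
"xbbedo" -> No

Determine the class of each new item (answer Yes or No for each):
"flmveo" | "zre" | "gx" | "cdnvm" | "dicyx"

No, No, No, No, Yes

Checking candidate rules against both groups, what survives is: contains 'i'.
"flmveo" → no 'i' → No. "zre" → no 'i' → No. "gx" → no 'i' → No. "cdnvm" → no 'i' → No. "dicyx" → has 'i' → Yes.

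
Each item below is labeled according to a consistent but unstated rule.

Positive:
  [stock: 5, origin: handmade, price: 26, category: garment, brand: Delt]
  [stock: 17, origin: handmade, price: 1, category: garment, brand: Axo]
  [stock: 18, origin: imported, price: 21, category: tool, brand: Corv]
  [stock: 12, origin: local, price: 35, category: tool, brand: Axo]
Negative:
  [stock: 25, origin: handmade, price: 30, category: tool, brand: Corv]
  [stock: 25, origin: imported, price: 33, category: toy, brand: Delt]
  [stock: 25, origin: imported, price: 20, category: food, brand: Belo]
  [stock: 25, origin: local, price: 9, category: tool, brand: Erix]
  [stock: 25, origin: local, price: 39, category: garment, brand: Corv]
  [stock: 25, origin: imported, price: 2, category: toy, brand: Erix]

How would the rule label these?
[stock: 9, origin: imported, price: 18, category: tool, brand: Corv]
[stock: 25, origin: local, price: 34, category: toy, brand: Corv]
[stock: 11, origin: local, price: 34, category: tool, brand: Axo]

The distinguishing property — stock ≤ 18 — holds for all the 'Positive' cases and none of the 'Negative' cases.
[stock: 9, origin: imported, price: 18, category: tool, brand: Corv]: Positive (stock = 9). [stock: 25, origin: local, price: 34, category: toy, brand: Corv]: Negative (stock = 25). [stock: 11, origin: local, price: 34, category: tool, brand: Axo]: Positive (stock = 11).

Positive, Negative, Positive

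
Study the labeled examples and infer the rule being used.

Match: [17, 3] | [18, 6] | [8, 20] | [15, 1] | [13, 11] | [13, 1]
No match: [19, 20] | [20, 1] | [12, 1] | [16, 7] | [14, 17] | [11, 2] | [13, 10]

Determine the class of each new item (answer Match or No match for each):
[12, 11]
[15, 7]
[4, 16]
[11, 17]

One predicate separates the groups cleanly: sum is even.
[12, 11]: 12+11 = 23 — does not satisfy this, so No match. [15, 7]: 15+7 = 22 — passes, so Match. [4, 16]: 4+16 = 20 — passes, so Match. [11, 17]: 11+17 = 28 — passes, so Match.

No match, Match, Match, Match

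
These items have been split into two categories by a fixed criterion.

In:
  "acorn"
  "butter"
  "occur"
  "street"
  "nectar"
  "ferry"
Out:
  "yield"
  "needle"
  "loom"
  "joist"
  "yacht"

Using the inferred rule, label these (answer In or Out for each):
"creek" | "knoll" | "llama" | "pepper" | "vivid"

The simplest hypothesis consistent with all the labels is: contains 'r'.

In, Out, Out, In, Out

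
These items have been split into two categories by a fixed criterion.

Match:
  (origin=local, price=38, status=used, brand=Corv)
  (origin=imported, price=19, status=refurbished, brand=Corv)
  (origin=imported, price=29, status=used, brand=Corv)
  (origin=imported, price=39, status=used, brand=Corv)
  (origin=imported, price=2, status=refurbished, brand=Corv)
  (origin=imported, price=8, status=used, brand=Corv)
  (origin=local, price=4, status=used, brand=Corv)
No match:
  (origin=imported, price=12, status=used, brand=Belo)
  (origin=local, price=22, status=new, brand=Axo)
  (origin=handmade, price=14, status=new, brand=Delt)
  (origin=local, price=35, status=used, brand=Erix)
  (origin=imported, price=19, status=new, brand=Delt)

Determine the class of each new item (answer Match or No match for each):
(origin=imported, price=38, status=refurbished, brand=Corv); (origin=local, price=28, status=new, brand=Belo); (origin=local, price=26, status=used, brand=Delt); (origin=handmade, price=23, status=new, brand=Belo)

The distinguishing property — brand is Corv — holds for all the 'Match' cases and none of the 'No match' cases.
(origin=imported, price=38, status=refurbished, brand=Corv) — brand is Corv, hence Match. (origin=local, price=28, status=new, brand=Belo) — brand is Belo, hence No match. (origin=local, price=26, status=used, brand=Delt) — brand is Delt, hence No match. (origin=handmade, price=23, status=new, brand=Belo) — brand is Belo, hence No match.

Match, No match, No match, No match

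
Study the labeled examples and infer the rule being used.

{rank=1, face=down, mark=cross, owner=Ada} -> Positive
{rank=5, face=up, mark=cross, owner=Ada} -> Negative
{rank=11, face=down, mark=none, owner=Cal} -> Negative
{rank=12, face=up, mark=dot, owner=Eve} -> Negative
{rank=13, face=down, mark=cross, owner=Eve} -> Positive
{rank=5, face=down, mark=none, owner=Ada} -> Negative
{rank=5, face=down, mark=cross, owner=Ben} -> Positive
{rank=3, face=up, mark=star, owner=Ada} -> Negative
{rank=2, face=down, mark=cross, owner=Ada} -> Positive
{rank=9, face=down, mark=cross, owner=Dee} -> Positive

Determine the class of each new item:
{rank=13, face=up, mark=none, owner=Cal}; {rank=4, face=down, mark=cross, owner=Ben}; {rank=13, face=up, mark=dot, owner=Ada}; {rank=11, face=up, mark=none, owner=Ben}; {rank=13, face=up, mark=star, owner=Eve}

Negative, Positive, Negative, Negative, Negative

The classifier is using: mark is cross AND face is down.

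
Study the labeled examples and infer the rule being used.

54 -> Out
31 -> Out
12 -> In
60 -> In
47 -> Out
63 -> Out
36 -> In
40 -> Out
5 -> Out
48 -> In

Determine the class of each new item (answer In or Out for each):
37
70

The distinguishing property — multiple of 12 — holds for all the 'In' cases and none of the 'Out' cases.

Out, Out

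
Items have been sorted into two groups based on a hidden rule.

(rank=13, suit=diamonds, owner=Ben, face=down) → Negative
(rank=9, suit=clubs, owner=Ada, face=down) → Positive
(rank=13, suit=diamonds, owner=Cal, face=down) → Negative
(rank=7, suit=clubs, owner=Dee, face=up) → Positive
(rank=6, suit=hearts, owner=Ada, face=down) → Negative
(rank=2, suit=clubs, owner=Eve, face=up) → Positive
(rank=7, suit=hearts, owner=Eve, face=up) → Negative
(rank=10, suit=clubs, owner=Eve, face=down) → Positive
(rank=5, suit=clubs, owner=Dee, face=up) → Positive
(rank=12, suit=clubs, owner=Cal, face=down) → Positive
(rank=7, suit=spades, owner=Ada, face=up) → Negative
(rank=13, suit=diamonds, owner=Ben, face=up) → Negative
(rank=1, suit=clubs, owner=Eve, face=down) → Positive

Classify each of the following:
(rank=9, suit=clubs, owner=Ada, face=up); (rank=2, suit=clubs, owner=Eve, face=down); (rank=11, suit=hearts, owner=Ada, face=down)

Positive, Positive, Negative

The simplest hypothesis consistent with all the labels is: suit is clubs.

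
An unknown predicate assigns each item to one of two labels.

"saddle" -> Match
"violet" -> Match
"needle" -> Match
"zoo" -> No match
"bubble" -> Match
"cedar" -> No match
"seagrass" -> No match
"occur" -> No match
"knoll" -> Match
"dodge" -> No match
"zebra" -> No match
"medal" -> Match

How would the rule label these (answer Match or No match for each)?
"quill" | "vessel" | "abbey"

Comparing the two groups points to one rule — contains 'l'.

Match, Match, No match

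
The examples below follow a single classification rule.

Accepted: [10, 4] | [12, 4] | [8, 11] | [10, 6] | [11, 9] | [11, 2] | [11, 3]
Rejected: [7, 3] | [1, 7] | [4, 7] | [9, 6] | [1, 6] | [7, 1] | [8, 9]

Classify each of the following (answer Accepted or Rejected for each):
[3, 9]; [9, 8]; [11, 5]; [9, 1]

Rejected, Rejected, Accepted, Rejected

The distinguishing property — max ≥ 10 — holds for all the 'Accepted' cases and none of the 'Rejected' cases.
[3, 9] → max 9 → Rejected. [9, 8] → max 9 → Rejected. [11, 5] → max 11 → Accepted. [9, 1] → max 9 → Rejected.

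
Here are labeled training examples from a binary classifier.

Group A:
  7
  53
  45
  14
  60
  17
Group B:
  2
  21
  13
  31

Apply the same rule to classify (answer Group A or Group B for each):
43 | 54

Every 'Group A' example satisfies: digit sum ≥ 5. None of the 'Group B' examples do.
43: digit sum 4+3 = 7 — has this property, so Group A.
54: digit sum 5+4 = 9 — has this property, so Group A.

Group A, Group A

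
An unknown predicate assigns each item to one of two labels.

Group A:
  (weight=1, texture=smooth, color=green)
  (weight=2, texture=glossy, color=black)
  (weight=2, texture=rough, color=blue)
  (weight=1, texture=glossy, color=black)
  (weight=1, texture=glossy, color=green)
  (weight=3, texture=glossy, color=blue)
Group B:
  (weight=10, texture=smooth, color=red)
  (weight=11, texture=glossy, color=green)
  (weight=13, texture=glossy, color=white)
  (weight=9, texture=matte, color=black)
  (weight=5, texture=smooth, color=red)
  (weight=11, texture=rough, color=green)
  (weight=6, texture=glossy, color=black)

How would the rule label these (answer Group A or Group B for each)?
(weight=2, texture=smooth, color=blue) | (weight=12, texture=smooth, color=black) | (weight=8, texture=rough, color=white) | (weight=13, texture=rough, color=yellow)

Group A, Group B, Group B, Group B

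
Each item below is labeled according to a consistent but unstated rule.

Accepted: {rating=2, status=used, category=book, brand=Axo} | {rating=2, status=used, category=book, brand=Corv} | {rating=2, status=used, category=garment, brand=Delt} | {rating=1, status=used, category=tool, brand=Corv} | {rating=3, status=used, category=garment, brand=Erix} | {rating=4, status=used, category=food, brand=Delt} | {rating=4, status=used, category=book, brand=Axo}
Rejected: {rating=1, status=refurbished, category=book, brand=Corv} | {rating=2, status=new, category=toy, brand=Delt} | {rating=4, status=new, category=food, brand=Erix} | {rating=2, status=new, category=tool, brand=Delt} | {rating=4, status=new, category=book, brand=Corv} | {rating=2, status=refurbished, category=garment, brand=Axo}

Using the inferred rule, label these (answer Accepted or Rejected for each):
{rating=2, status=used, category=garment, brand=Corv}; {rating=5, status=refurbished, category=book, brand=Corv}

The rule appears to be: status is used.
{rating=2, status=used, category=garment, brand=Corv} — status is used, hence Accepted.
{rating=5, status=refurbished, category=book, brand=Corv} — status is refurbished, hence Rejected.

Accepted, Rejected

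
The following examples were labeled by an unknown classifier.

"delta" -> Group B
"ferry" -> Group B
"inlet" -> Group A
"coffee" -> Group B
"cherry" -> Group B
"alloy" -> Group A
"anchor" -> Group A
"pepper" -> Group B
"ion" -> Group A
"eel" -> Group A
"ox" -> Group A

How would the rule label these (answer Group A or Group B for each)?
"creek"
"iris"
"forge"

Group B, Group A, Group B

Looking at the examples, the only property every 'Group A' case has and every 'Group B' case lacks is: starts with a vowel.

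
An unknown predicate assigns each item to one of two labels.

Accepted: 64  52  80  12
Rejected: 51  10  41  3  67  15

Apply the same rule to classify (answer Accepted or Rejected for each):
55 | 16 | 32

Rejected, Accepted, Accepted

A rule that fits every label: multiple of 4 — true of each 'Accepted' example, false of each 'Rejected' one.
55: 55 = 4·13 + 3, doesn't match → Rejected. 16: 16 = 4·4, passes → Accepted. 32: 32 = 4·8, passes → Accepted.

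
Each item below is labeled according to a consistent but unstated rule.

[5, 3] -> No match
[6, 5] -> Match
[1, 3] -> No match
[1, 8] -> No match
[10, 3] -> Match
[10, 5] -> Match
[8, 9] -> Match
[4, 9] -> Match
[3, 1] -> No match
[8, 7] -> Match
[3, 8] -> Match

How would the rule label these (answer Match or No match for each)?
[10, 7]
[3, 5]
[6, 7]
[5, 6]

Match, No match, Match, Match

Every 'Match' example satisfies: sum ≥ 11. None of the 'No match' examples do.
[10, 7] → 10+7 = 17 → Match. [3, 5] → 3+5 = 8 → No match. [6, 7] → 6+7 = 13 → Match. [5, 6] → 5+6 = 11 → Match.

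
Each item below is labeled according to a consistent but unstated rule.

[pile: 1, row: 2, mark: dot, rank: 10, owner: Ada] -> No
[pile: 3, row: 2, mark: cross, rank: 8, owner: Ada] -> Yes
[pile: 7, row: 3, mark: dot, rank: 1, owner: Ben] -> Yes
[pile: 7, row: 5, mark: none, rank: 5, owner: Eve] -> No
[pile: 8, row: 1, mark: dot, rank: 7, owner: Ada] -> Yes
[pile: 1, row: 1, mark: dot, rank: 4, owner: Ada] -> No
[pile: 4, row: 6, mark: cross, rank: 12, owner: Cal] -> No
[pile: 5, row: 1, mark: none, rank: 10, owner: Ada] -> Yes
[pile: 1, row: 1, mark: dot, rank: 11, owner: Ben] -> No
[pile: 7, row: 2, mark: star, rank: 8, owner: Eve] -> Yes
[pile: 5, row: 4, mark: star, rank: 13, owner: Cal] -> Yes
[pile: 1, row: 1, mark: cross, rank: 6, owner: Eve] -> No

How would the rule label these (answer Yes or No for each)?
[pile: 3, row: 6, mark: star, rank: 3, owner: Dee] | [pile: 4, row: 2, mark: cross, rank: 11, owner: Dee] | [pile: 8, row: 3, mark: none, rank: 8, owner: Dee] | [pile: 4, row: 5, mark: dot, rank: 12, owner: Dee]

No, Yes, Yes, No

The common property of the 'Yes' items is: row ≤ 4 AND pile ≥ 3. No 'No' item has it.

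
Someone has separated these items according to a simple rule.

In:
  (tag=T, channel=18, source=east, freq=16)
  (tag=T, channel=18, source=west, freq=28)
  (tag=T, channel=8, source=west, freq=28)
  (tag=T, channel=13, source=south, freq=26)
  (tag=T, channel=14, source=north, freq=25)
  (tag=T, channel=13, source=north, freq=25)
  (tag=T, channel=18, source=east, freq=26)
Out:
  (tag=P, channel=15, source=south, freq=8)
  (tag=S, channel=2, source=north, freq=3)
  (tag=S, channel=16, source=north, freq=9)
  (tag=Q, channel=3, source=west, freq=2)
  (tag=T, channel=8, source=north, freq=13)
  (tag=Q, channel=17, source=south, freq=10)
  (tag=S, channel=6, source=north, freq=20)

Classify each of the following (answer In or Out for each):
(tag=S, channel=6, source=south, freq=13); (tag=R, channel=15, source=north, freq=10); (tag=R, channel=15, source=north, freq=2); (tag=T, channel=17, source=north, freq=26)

Out, Out, Out, In

All 'In' examples share one property — tag is T AND freq ≥ 16 — and every 'Out' example lacks it.
Out: (tag=S, channel=6, source=south, freq=13), since tag is S, freq = 13.
Out: (tag=R, channel=15, source=north, freq=10), since tag is R, freq = 10.
Out: (tag=R, channel=15, source=north, freq=2), since tag is R, freq = 2.
In: (tag=T, channel=17, source=north, freq=26), since tag is T, freq = 26.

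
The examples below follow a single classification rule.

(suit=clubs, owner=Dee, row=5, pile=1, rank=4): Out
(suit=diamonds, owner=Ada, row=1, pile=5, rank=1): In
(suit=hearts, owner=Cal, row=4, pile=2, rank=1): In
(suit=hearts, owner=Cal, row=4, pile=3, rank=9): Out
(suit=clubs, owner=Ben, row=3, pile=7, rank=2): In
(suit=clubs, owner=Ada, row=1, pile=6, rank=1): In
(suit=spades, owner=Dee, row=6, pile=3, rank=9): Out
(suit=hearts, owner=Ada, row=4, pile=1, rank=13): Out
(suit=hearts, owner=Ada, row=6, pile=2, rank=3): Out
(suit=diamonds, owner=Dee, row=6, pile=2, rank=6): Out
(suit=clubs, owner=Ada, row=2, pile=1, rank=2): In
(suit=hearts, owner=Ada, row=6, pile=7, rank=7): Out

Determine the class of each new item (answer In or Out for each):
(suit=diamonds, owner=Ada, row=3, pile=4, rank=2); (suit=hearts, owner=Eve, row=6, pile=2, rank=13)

In, Out

All 'In' examples share one property — rank ≤ 2 — and every 'Out' example lacks it.
In: (suit=diamonds, owner=Ada, row=3, pile=4, rank=2), since rank = 2.
Out: (suit=hearts, owner=Eve, row=6, pile=2, rank=13), since rank = 13.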